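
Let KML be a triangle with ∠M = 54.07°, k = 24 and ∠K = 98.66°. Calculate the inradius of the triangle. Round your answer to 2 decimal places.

3.95

The third angle is ∠L = 180° − ∠K − ∠M = 27.27°.
Law of sines: m = k·sin M/sin K ≈ 19.658.
Law of sines: l = k·sin L/sin K ≈ 11.123.
Area = ½·k·m·sin L ≈ 108.08.
Semiperimeter s = (24+19.658+11.123)/2 = 27.39.
Inradius = area/s = 108.08/27.39 ≈ 3.946.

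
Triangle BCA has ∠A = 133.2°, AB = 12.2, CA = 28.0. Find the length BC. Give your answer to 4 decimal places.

By the law of cosines, BC² = CA² + AB² − 2·CA·AB·cos A = 1400.5, so BC ≈ 37.424.

37.4236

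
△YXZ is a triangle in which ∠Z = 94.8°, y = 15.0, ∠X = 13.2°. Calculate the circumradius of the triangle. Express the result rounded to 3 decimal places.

R ≈ 7.886

The third angle is ∠Y = 180° − ∠X − ∠Z = 72.00°.
Law of sines: x = y·sin X/sin Y ≈ 3.6015.
Law of sines: z = y·sin Z/sin Y ≈ 15.717.
Circumradius = y/(2 sin Y) ≈ 7.886.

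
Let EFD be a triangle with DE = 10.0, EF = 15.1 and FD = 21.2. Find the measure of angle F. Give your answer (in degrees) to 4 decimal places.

∠F ≈ 25.5874°

By the law of cosines, cos F = (EF² + FD² − DE²) / (2·EF·FD) ≈ 0.90193, so ∠F ≈ 25.59°.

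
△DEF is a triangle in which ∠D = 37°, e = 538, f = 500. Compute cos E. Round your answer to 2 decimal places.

By the law of cosines, d² = e² + f² − 2·e·f·cos D = 1.0978e+05, so d ≈ 331.33.
Law of cosines again: cos E = (f² + d² − e²)/(2·f·d) ≈ 0.21228, so ∠E ≈ 77.74°.

cos E ≈ 0.21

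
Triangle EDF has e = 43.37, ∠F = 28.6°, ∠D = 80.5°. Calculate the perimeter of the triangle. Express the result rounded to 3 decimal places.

The third angle is ∠E = 180° − ∠D − ∠F = 70.90°.
Law of sines: d = e·sin D/sin E ≈ 45.267.
Law of sines: f = e·sin F/sin E ≈ 21.97.
Semiperimeter s = (43.37+45.267+21.97)/2 = 55.304.
Perimeter = 43.37 + 45.267 + 21.97 = 110.61.

perimeter ≈ 110.608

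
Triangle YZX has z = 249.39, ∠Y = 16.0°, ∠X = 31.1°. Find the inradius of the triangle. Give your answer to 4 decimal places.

r ≈ 23.2877

The third angle is ∠Z = 180° − ∠X − ∠Y = 132.90°.
Law of sines: y = z·sin Y/sin Z ≈ 93.839.
Law of sines: x = z·sin X/sin Z ≈ 175.85.
Area = ½·z·y·sin X ≈ 6044.1.
Semiperimeter s = (93.839+249.39+175.85)/2 = 259.54.
Inradius = area/s = 6044.1/259.54 ≈ 23.288.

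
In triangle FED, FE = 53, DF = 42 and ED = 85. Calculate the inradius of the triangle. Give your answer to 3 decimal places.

Semiperimeter s = (85 + 42 + 53)/2 = 90.
Heron's formula: area = √(90·5·48·37) ≈ 893.98.
Inradius = area/s = 893.98/90 ≈ 9.9331.

9.933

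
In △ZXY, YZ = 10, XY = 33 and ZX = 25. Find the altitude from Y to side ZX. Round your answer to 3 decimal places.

6.856

Semiperimeter s = (33 + 10 + 25)/2 = 34.
Heron's formula: area = √(34·1·24·9) ≈ 85.697.
The altitude from Y has length 2·area/ZX ≈ 6.8558.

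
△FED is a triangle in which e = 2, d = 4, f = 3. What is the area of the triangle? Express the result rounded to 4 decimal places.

area ≈ 2.9047

Semiperimeter s = (3 + 2 + 4)/2 = 4.5.
Heron's formula: area = √(4.5·1.5·2.5·0.5) ≈ 2.9047.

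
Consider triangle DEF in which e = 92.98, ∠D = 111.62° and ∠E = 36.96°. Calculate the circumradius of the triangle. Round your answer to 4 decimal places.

The third angle is ∠F = 180° − ∠D − ∠E = 31.42°.
Law of sines: d = e·sin D/sin E ≈ 143.76.
Law of sines: f = e·sin F/sin E ≈ 80.616.
Circumradius = e/(2 sin E) ≈ 77.321.

77.3213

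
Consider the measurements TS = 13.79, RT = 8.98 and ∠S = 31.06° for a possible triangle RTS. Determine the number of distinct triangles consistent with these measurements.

TS·sin S = 13.79·sin(31.06°) ≈ 7.115.
Since TS sin S < RT < TS (7.115 < 8.98 < 13.79), two triangles exist.

2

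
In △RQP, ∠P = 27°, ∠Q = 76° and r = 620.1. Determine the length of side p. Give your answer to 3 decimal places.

The third angle is ∠R = 180° − ∠Q − ∠P = 77.00°.
Law of sines: p = r·sin P/sin R ≈ 288.92.

288.925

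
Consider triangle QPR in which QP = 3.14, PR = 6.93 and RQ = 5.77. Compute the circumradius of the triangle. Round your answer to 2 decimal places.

By the law of cosines, cos Q = (RQ² + QP² − PR²) / (2·RQ·QP) ≈ -0.13446, so ∠Q ≈ 97.73°.
Circumradius = PR/(2 sin Q) ≈ 3.4968.

3.50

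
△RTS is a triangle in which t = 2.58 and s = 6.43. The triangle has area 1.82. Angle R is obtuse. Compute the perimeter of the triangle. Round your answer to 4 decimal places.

From area = ½·t·s·sin R, we get sin R = 2·area/(t·s) ≈ 0.21942.
Taking the obtuse solution, ∠R ≈ 167.33°.
Law of cosines then gives r ≈ 8.965.
Perimeter = 8.965 + 2.58 + 6.43 = 17.975.

17.9750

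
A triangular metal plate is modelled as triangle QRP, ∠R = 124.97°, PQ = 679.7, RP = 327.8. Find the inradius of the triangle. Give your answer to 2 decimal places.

81.20

Law of sines: sin Q = RP·sin R/PQ ≈ 0.39520.
Since PQ ≥ RP, only the acute value applies: ∠Q ≈ 23.28°.
Then ∠P = 180° − ∠R − ∠Q ≈ 31.75°.
Law of sines gives QR = PQ·sin P/sin R ≈ 436.49.
Area = ½·PQ·RP·sin P ≈ 58624.
Semiperimeter s = (327.8+679.7+436.49)/2 = 722.
Inradius = area/s = 58624/722 ≈ 81.198.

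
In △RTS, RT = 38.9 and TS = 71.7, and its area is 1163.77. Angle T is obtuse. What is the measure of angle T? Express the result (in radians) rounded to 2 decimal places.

2.15

From area = ½·RT·TS·sin T, we get sin T = 2·area/(RT·TS) ≈ 0.83450.
Taking the obtuse solution, ∠T ≈ 2.154 rad.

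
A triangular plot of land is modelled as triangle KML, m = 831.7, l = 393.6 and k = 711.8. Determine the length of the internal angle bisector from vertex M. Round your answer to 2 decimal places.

t_M ≈ 348.66

By the law of cosines, cos M = (l² + k² − m²) / (2·l·k) ≈ -0.05380, so ∠M ≈ 93.08°.
The bisector from M has length 2·l·k·cos(∠M/2)/(l+k) ≈ 348.66.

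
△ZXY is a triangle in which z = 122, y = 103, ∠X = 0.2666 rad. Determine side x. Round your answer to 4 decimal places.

35.3392

By the law of cosines, x² = y² + z² − 2·y·z·cos X = 1248.9, so x ≈ 35.339.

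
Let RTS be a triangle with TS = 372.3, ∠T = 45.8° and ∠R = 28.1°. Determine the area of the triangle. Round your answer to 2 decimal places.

The third angle is ∠S = 180° − ∠R − ∠T = 106.10°.
Law of sines: SR = TS·sin T/sin R ≈ 566.66.
Law of sines: RT = TS·sin S/sin R ≈ 759.42.
Area = ½·TS·SR·sin S ≈ 1.0135e+05.

area ≈ 101347.44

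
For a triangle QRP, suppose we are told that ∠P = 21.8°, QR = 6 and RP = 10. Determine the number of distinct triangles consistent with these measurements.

RP·sin P = 10·sin(21.8°) ≈ 3.714.
Since RP sin P < QR < RP (3.714 < 6 < 10), two triangles exist.

2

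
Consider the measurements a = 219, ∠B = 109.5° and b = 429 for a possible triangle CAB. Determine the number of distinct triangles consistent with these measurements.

a·sin B = 219·sin(109.5°) ≈ 206.4.
Since ∠B is not acute, a triangle exists only if b > a; here b > a, so there is exactly one triangle.

1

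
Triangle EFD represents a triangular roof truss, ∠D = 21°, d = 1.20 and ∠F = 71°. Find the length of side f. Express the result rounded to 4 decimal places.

The third angle is ∠E = 180° − ∠F − ∠D = 88.00°.
Law of sines: f = d·sin F/sin D ≈ 3.1661.

3.1661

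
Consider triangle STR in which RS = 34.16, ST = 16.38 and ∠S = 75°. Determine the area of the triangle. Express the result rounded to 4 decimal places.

area ≈ 270.2375

Area = ½·RS·ST·sin S ≈ 270.24.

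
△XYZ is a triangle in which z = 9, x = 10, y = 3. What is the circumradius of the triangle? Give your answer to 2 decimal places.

5.09

By the law of cosines, cos X = (y² + z² − x²) / (2·y·z) ≈ -0.18519, so ∠X ≈ 1.757 rad.
Circumradius = x/(2 sin X) ≈ 5.088.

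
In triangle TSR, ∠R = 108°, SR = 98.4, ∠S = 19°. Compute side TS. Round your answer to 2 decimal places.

117.18

The third angle is ∠T = 180° − ∠S − ∠R = 53.00°.
Law of sines: TS = SR·sin R/sin T ≈ 117.18.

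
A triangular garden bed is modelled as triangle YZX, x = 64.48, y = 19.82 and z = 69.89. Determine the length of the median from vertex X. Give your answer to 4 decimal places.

39.9913

Median from X: ½√(2·y² + 2·z² − x²) ≈ 39.991.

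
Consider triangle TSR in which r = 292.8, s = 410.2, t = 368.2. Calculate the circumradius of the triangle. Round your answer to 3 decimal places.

By the law of cosines, cos T = (s² + r² − t²) / (2·s·r) ≈ 0.49300, so ∠T ≈ 60.46°.
Circumradius = t/(2 sin T) ≈ 211.6.

211.602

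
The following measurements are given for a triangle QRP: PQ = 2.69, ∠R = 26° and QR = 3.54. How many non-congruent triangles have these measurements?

2

QR·sin R = 3.54·sin(26°) ≈ 1.552.
Since QR sin R < PQ < QR (1.552 < 2.69 < 3.54), two triangles exist.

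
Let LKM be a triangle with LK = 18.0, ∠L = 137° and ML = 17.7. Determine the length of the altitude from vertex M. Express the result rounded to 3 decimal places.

h_M ≈ 12.071

By the law of cosines, KM² = ML² + LK² − 2·ML·LK·cos L = 1103.3, so KM ≈ 33.216.
Area = ½·ML·LK·sin L ≈ 108.64.
The altitude from M has length 2·area/LK ≈ 12.071.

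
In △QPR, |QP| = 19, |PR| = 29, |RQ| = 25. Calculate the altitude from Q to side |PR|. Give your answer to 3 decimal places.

Semiperimeter s = (29 + 25 + 19)/2 = 36.5.
Heron's formula: area = √(36.5·7.5·11.5·17.5) ≈ 234.72.
The altitude from Q has length 2·area/|PR| ≈ 16.187.

16.187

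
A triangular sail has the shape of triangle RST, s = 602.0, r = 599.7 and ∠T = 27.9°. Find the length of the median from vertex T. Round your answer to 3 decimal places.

m_T ≈ 583.129

By the law of cosines, t² = r² + s² − 2·r·s·cos T = 83931, so t ≈ 289.71.
Median from T: ½√(2·r² + 2·s² − t²) ≈ 583.13.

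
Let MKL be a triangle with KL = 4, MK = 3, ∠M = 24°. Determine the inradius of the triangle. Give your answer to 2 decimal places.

r ≈ 0.59

Law of sines: sin L = MK·sin M/KL ≈ 0.30505.
Since KL ≥ MK, only the acute value applies: ∠L ≈ 17.76°.
Then ∠K = 180° − ∠M − ∠L ≈ 138.24°.
Law of sines gives LM = KL·sin K/sin M ≈ 6.55.
Area = ½·KL·MK·sin K ≈ 3.9962.
Semiperimeter s = (4+6.55+3)/2 = 6.775.
Inradius = area/s = 3.9962/6.775 ≈ 0.58984.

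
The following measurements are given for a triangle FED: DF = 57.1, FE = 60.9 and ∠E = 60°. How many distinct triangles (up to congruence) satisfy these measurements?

FE·sin E = 60.9·sin(60°) ≈ 52.74.
Since FE sin E < DF < FE (52.74 < 57.1 < 60.9), two triangles exist.

2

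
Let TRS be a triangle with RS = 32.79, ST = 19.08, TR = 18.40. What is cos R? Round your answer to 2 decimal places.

By the law of cosines, cos R = (TR² + RS² − ST²) / (2·TR·RS) ≈ 0.86991, so ∠R ≈ 29.55°.

cos R ≈ 0.87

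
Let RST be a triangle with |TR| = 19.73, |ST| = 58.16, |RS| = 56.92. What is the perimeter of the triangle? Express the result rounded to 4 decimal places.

134.8100

Perimeter = 58.16 + 19.73 + 56.92 = 134.81.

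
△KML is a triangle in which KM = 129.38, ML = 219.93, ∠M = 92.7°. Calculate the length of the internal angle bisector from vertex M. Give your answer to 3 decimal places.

t_M ≈ 112.455

By the law of cosines, LK² = KM² + ML² − 2·KM·ML·cos M = 67789, so LK ≈ 260.36.
The bisector from M has length 2·KM·ML·cos(∠M/2)/(KM+ML) ≈ 112.45.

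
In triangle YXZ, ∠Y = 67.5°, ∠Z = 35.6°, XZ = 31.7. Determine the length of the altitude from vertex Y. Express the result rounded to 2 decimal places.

h_Y ≈ 19.45

The third angle is ∠X = 180° − ∠Z − ∠Y = 76.90°.
Law of sines: ZY = XZ·sin X/sin Y ≈ 33.419.
Law of sines: YX = XZ·sin Z/sin Y ≈ 19.974.
Area = ½·XZ·ZY·sin Z ≈ 308.34.
The altitude from Y has length 2·area/XZ ≈ 19.454.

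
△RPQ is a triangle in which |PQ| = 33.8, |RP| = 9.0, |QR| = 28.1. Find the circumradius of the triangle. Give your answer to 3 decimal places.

20.040

By the law of cosines, cos R = (|QR|² + |RP|² − |PQ|²) / (2·|QR|·|RP|) ≈ -0.53743, so ∠R ≈ 122.51°.
Circumradius = |PQ|/(2 sin R) ≈ 20.04.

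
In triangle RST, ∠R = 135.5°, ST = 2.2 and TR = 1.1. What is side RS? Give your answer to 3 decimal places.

Law of sines: sin S = TR·sin R/ST ≈ 0.35045.
Since ST ≥ TR, only the acute value applies: ∠S ≈ 20.52°.
Then ∠T = 180° − ∠R − ∠S ≈ 23.98°.
Law of sines gives RS = ST·sin T/sin R ≈ 1.2759.

1.276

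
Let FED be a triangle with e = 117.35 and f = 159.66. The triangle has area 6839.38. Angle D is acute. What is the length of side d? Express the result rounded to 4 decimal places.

From area = ½·f·e·sin D, we get sin D = 2·area/(f·e) ≈ 0.73008.
Taking the acute solution, ∠D ≈ 46.89°.
Law of cosines then gives d ≈ 116.85.

116.8549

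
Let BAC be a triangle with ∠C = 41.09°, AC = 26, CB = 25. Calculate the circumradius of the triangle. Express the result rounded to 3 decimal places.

R ≈ 13.635

By the law of cosines, BA² = AC² + CB² − 2·AC·CB·cos C = 321.22, so BA ≈ 17.923.
Area = ½·AC·CB·sin C ≈ 213.6.
Circumradius = BA/(2 sin C) ≈ 13.635.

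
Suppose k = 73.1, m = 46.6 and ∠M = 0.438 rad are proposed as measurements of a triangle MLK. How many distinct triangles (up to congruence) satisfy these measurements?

2

k·sin M = 73.1·sin(0.438 rad) ≈ 31.
Since k sin M < m < k (31 < 46.6 < 73.1), two triangles exist.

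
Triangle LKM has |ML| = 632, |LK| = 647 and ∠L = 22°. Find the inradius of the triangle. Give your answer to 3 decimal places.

r ≈ 100.544

By the law of cosines, |KM|² = |ML|² + |LK|² − 2·|ML|·|LK|·cos L = 59775, so |KM| ≈ 244.49.
Area = ½·|ML|·|LK|·sin L ≈ 76589.
Semiperimeter s = (244.49+632+647)/2 = 761.74.
Inradius = area/s = 76589/761.74 ≈ 100.54.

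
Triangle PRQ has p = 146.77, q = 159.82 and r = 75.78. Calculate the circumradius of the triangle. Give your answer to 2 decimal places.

By the law of cosines, cos P = (r² + q² − p²) / (2·r·q) ≈ 0.40226, so ∠P ≈ 66.28°.
Circumradius = p/(2 sin P) ≈ 80.156.

80.16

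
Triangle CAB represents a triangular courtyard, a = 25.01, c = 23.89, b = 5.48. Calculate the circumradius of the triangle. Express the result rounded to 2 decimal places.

R ≈ 12.56

By the law of cosines, cos C = (a² + b² − c²) / (2·a·b) ≈ 0.30936, so ∠C ≈ 1.2563 rad.
Circumradius = c/(2 sin C) ≈ 12.561.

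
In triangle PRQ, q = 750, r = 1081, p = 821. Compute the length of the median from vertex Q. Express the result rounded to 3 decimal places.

Median from Q: ½√(2·p² + 2·r² − q²) ≈ 883.56.

m_Q ≈ 883.559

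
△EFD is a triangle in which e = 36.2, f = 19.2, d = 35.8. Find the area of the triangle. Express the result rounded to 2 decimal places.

Semiperimeter s = (36.2 + 19.2 + 35.8)/2 = 45.6.
Heron's formula: area = √(45.6·9.4·26.4·9.8) ≈ 333.01.

333.01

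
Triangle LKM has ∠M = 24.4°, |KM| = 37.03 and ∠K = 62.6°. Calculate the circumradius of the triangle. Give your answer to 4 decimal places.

R ≈ 18.5404

The third angle is ∠L = 180° − ∠K − ∠M = 93.00°.
Law of sines: |ML| = |KM|·sin K/sin L ≈ 32.921.
Law of sines: |LK| = |KM|·sin M/sin L ≈ 15.318.
Circumradius = |KM|/(2 sin L) ≈ 18.54.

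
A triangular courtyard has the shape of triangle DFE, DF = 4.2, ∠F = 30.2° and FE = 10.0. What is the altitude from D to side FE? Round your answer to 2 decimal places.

h_D ≈ 2.11

By the law of cosines, ED² = DF² + FE² − 2·DF·FE·cos F = 45.041, so ED ≈ 6.7113.
Area = ½·DF·FE·sin F ≈ 10.563.
The altitude from D has length 2·area/FE ≈ 2.1127.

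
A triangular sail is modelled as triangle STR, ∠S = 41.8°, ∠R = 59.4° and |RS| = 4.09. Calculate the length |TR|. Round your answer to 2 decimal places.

The third angle is ∠T = 180° − ∠R − ∠S = 78.80°.
Law of sines: |TR| = |RS|·sin S/sin T ≈ 2.779.

2.78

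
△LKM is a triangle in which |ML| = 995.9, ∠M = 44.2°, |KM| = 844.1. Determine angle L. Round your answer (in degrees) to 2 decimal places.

∠L ≈ 56.42°

By the law of cosines, |LK|² = |KM|² + |ML|² − 2·|KM|·|ML|·cos M = 4.99e+05, so |LK| ≈ 706.4.
Law of cosines again: cos L = (|ML|² + |LK|² − |KM|²)/(2·|ML|·|LK|) ≈ 0.55317, so ∠L ≈ 56.42°.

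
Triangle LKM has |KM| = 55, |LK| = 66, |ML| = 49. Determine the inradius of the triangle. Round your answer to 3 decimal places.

Semiperimeter s = (55 + 49 + 66)/2 = 85.
Heron's formula: area = √(85·30·36·19) ≈ 1320.7.
Inradius = area/s = 1320.7/85 ≈ 15.537.

15.537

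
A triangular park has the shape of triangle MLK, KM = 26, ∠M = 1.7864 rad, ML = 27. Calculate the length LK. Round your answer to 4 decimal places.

41.2961

By the law of cosines, LK² = KM² + ML² − 2·KM·ML·cos M = 1705.4, so LK ≈ 41.296.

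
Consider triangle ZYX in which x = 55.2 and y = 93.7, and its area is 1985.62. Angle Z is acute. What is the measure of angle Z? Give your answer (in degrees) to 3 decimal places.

From area = ½·y·x·sin Z, we get sin Z = 2·area/(y·x) ≈ 0.76780.
Taking the acute solution, ∠Z ≈ 50.16°.

∠Z ≈ 50.157°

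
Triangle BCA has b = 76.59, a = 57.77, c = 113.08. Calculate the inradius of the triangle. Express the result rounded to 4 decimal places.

r ≈ 16.3496

Semiperimeter s = (76.59 + 113.08 + 57.77)/2 = 123.72.
Heron's formula: area = √(123.72·47.13·10.64·65.95) ≈ 2022.8.
Inradius = area/s = 2022.8/123.72 ≈ 16.35.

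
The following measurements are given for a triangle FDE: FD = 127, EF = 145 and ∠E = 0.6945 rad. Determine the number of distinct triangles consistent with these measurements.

2

EF·sin E = 145·sin(0.6945 rad) ≈ 92.8.
Since EF sin E < FD < EF (92.8 < 127 < 145), two triangles exist.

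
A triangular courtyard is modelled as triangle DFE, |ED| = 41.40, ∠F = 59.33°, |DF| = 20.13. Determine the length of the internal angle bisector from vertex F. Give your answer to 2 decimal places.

t_F ≈ 24.63

Law of sines: sin E = |DF|·sin F/|ED| ≈ 0.41822.
Since |ED| ≥ |DF|, only the acute value applies: ∠E ≈ 24.72°.
Then ∠D = 180° − ∠F − ∠E ≈ 95.95°.
Law of sines gives |FE| = |ED|·sin D/sin F ≈ 47.874.
The bisector from F has length 2·|DF|·|FE|·cos(∠F/2)/(|DF|+|FE|) ≈ 24.628.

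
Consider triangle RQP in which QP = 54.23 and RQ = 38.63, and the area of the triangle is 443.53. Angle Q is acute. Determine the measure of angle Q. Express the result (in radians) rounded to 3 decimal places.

From area = ½·RQ·QP·sin Q, we get sin Q = 2·area/(RQ·QP) ≈ 0.42344.
Taking the acute solution, ∠Q ≈ 0.437 rad.

∠Q ≈ 0.437 rad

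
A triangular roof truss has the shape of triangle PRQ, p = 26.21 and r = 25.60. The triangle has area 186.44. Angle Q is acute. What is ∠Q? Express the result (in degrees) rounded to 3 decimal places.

From area = ½·p·r·sin Q, we get sin Q = 2·area/(p·r) ≈ 0.55573.
Taking the acute solution, ∠Q ≈ 33.76°.

∠Q ≈ 33.761°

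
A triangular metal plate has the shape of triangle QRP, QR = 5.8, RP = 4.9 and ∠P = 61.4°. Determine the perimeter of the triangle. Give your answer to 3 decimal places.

16.936

Law of sines: sin Q = RP·sin P/QR ≈ 0.74174.
Since QR ≥ RP, only the acute value applies: ∠Q ≈ 47.88°.
Then ∠R = 180° − ∠P − ∠Q ≈ 70.72°.
Law of sines gives PQ = QR·sin R/sin P ≈ 6.2356.
Semiperimeter s = (4.9+6.2356+5.8)/2 = 8.4678.
Perimeter = 4.9 + 6.2356 + 5.8 = 16.936.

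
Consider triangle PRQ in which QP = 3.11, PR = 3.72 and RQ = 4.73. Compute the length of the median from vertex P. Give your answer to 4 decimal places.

m_P ≈ 2.4823

Median from P: ½√(2·QP² + 2·PR² − RQ²) ≈ 2.4823.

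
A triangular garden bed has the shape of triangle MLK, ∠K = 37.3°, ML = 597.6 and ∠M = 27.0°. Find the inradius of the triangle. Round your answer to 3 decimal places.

The third angle is ∠L = 180° − ∠K − ∠M = 115.70°.
Law of sines: LK = ML·sin M/sin K ≈ 447.71.
Law of sines: KM = ML·sin L/sin K ≈ 888.6.
Area = ½·ML·LK·sin L ≈ 1.2054e+05.
Semiperimeter s = (447.71+888.6+597.6)/2 = 966.95.
Inradius = area/s = 1.2054e+05/966.95 ≈ 124.66.

r ≈ 124.661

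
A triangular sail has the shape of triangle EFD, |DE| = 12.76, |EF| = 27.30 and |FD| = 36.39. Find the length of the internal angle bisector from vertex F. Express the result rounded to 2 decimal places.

By the law of cosines, cos F = (|EF|² + |FD|² − |DE|²) / (2·|EF|·|FD|) ≈ 0.95964, so ∠F ≈ 16.33°.
The bisector from F has length 2·|EF|·|FD|·cos(∠F/2)/(|EF|+|FD|) ≈ 30.88.

t_F ≈ 30.88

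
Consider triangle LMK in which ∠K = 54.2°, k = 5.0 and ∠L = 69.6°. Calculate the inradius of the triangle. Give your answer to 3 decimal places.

The third angle is ∠M = 180° − ∠K − ∠L = 56.20°.
Law of sines: l = k·sin L/sin K ≈ 5.7781.
Law of sines: m = k·sin M/sin K ≈ 5.1228.
Area = ½·k·l·sin M ≈ 12.004.
Semiperimeter s = (5.7781+5.1228+5)/2 = 7.9505.
Inradius = area/s = 12.004/7.9505 ≈ 1.5098.

1.510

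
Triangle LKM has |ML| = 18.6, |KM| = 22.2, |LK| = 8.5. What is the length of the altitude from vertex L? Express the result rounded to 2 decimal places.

Semiperimeter s = (22.2 + 18.6 + 8.5)/2 = 24.65.
Heron's formula: area = √(24.65·2.45·6.05·16.15) ≈ 76.817.
The altitude from L has length 2·area/|KM| ≈ 6.9204.

6.92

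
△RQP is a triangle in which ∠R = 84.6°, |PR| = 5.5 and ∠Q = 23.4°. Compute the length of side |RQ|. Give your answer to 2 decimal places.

13.17

The third angle is ∠P = 180° − ∠R − ∠Q = 72.00°.
Law of sines: |RQ| = |PR|·sin P/sin Q ≈ 13.171.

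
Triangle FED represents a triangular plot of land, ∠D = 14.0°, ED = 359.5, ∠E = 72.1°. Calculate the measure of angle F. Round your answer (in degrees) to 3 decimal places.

93.900

The third angle is ∠F = 180° − ∠E − ∠D = 93.90°.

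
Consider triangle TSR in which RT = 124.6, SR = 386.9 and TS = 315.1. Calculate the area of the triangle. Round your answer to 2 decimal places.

Semiperimeter s = (386.9 + 124.6 + 315.1)/2 = 413.3.
Heron's formula: area = √(413.3·26.4·288.7·98.2) ≈ 17588.

17587.89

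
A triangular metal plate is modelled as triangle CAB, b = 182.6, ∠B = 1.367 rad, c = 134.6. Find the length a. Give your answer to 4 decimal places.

Law of sines: sin C = c·sin B/b ≈ 0.72188.
Since b ≥ c, only the acute value applies: ∠C ≈ 0.807 rad.
Then ∠A = π − ∠B − ∠C ≈ 0.968 rad.
Law of sines gives a = b·sin A/sin B ≈ 153.6.

153.6049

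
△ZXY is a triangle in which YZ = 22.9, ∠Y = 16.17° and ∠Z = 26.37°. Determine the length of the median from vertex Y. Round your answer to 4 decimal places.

The third angle is ∠X = 180° − ∠Y − ∠Z = 137.46°.
Law of sines: XY = YZ·sin Z/sin X ≈ 15.044.
Law of sines: ZX = YZ·sin Y/sin X ≈ 9.4325.
Median from Y: ½√(2·XY² + 2·YZ² − ZX²) ≈ 18.792.

m_Y ≈ 18.7916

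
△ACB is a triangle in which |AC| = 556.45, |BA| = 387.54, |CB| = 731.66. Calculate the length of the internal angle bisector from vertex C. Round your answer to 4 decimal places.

608.5064

By the law of cosines, cos C = (|AC|² + |CB|² − |BA|²) / (2·|AC|·|CB|) ≈ 0.85326, so ∠C ≈ 31.43°.
The bisector from C has length 2·|AC|·|CB|·cos(∠C/2)/(|AC|+|CB|) ≈ 608.51.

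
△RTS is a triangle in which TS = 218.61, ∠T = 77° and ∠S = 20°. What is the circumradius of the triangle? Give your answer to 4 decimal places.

110.1259

The third angle is ∠R = 180° − ∠T − ∠S = 83.00°.
Law of sines: SR = TS·sin T/sin R ≈ 214.61.
Law of sines: RT = TS·sin S/sin R ≈ 75.331.
Circumradius = TS/(2 sin R) ≈ 110.13.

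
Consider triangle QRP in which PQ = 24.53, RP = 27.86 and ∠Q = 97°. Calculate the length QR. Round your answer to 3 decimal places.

10.553

Law of sines: sin R = PQ·sin Q/RP ≈ 0.87391.
Since RP ≥ PQ, only the acute value applies: ∠R ≈ 60.92°.
Then ∠P = 180° − ∠Q − ∠R ≈ 22.08°.
Law of sines gives QR = RP·sin P/sin Q ≈ 10.553.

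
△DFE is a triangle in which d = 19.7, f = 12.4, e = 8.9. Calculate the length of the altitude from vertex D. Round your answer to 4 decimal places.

Semiperimeter s = (19.7 + 12.4 + 8.9)/2 = 20.5.
Heron's formula: area = √(20.5·0.8·8.1·11.6) ≈ 39.255.
The altitude from D has length 2·area/d ≈ 3.9853.

3.9853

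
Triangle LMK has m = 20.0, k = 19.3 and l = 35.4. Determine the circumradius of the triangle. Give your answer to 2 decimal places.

R ≈ 22.62

By the law of cosines, cos L = (m² + k² − l²) / (2·m·k) ≈ -0.62263, so ∠L ≈ 128.51°.
Circumradius = l/(2 sin L) ≈ 22.619.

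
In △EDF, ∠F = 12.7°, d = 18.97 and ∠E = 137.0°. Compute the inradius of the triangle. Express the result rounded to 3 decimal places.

r ≈ 2.022

The third angle is ∠D = 180° − ∠F − ∠E = 30.30°.
Law of sines: e = d·sin E/sin D ≈ 25.643.
Law of sines: f = d·sin F/sin D ≈ 8.2661.
Area = ½·d·e·sin F ≈ 53.471.
Semiperimeter s = (25.643+18.97+8.2661)/2 = 26.439.
Inradius = area/s = 53.471/26.439 ≈ 2.0224.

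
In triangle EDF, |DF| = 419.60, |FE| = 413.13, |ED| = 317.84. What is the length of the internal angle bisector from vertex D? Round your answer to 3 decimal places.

By the law of cosines, cos D = (|ED|² + |DF|² − |FE|²) / (2·|ED|·|DF|) ≈ 0.39894, so ∠D ≈ 1.160 rad.
The bisector from D has length 2·|ED|·|DF|·cos(∠D/2)/(|ED|+|DF|) ≈ 302.5.

t_D ≈ 302.505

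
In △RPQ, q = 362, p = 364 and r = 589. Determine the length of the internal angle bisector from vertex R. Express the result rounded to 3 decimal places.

By the law of cosines, cos R = (p² + q² − r²) / (2·p·q) ≈ -0.31639, so ∠R ≈ 1.893 rad.
The bisector from R has length 2·p·q·cos(∠R/2)/(p+q) ≈ 212.22.

t_R ≈ 212.223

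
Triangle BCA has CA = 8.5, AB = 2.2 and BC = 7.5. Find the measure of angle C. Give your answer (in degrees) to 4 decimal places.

∠C ≈ 14.0976°

By the law of cosines, cos C = (BC² + CA² − AB²) / (2·BC·CA) ≈ 0.96988, so ∠C ≈ 14.10°.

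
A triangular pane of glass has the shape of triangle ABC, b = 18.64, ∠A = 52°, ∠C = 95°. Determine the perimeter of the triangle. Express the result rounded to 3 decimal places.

The third angle is ∠B = 180° − ∠C − ∠A = 33.00°.
Law of sines: a = b·sin A/sin B ≈ 26.969.
Law of sines: c = b·sin C/sin B ≈ 34.094.
Semiperimeter s = (26.969+18.64+34.094)/2 = 39.852.
Perimeter = 26.969 + 18.64 + 34.094 = 79.704.

perimeter ≈ 79.704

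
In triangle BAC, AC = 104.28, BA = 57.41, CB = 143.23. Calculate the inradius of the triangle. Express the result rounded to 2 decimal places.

Semiperimeter s = (104.28 + 143.23 + 57.41)/2 = 152.46.
Heron's formula: area = √(152.46·48.18·9.23·95.05) ≈ 2538.6.
Inradius = area/s = 2538.6/152.46 ≈ 16.651.

16.65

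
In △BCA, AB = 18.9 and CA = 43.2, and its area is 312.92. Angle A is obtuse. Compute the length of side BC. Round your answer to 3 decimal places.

57.203

From area = ½·CA·AB·sin A, we get sin A = 2·area/(CA·AB) ≈ 0.76651.
Taking the obtuse solution, ∠A ≈ 129.96°.
Law of cosines then gives BC ≈ 57.203.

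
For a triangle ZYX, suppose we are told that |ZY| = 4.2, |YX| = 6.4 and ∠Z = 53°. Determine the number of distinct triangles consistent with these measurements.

|ZY|·sin Z = 4.2·sin(53°) ≈ 3.354.
Since |YX| ≥ |ZY|, exactly one triangle exists.

1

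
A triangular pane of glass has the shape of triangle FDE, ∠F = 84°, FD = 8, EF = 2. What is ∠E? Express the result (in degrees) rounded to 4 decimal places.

By the law of cosines, DE² = EF² + FD² − 2·EF·FD·cos F = 64.655, so DE ≈ 8.0408.
Law of cosines again: cos E = (DE² + EF² − FD²)/(2·DE·EF) ≈ 0.14473, so ∠E ≈ 81.68°.

∠E ≈ 81.6782°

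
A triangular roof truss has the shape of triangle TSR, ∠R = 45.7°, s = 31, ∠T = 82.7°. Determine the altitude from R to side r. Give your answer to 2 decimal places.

30.75

The third angle is ∠S = 180° − ∠R − ∠T = 51.60°.
Law of sines: t = s·sin T/sin S ≈ 39.236.
Law of sines: r = s·sin R/sin S ≈ 28.31.
Area = ½·s·t·sin R ≈ 435.25.
The altitude from R has length 2·area/r ≈ 30.749.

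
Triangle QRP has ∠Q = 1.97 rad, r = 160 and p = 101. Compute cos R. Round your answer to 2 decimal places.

0.74

By the law of cosines, q² = r² + p² − 2·r·p·cos Q = 48363, so q ≈ 219.92.
Law of cosines again: cos R = (p² + q² − r²)/(2·p·q) ≈ 0.74205, so ∠R ≈ 0.735 rad.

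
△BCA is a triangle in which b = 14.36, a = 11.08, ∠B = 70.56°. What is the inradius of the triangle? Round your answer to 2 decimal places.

r ≈ 3.63

Law of sines: sin A = a·sin B/b ≈ 0.72760.
Since b ≥ a, only the acute value applies: ∠A ≈ 46.69°.
Then ∠C = 180° − ∠B − ∠A ≈ 62.75°.
Law of sines gives c = b·sin C/sin B ≈ 13.539.
Area = ½·b·a·sin C ≈ 70.728.
Semiperimeter s = (14.36+13.539+11.08)/2 = 19.489.
Inradius = area/s = 70.728/19.489 ≈ 3.6291.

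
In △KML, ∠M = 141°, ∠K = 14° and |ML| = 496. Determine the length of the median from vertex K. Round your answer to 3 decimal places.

The third angle is ∠L = 180° − ∠K − ∠M = 25.00°.
Law of sines: |LK| = |ML|·sin M/sin K ≈ 1290.3.
Law of sines: |KM| = |ML|·sin L/sin K ≈ 866.47.
Median from K: ½√(2·|LK|² + 2·|KM|² − |ML|²) ≈ 1070.6.

m_K ≈ 1070.641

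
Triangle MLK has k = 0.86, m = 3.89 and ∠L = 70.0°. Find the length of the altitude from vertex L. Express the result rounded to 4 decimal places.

By the law of cosines, l² = k² + m² − 2·k·m·cos L = 13.583, so l ≈ 3.6856.
Area = ½·k·m·sin L ≈ 1.5718.
The altitude from L has length 2·area/l ≈ 0.85296.

h_L ≈ 0.8530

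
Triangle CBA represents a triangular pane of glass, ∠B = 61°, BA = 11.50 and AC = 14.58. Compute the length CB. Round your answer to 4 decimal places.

16.1304

Law of sines: sin C = BA·sin B/AC ≈ 0.68986.
Since AC ≥ BA, only the acute value applies: ∠C ≈ 43.62°.
Then ∠A = 180° − ∠B − ∠C ≈ 75.38°.
Law of sines gives CB = AC·sin A/sin B ≈ 16.13.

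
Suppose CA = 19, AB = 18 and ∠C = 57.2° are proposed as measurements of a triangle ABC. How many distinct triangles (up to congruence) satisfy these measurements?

2

CA·sin C = 19·sin(57.2°) ≈ 15.97.
Since CA sin C < AB < CA (15.97 < 18 < 19), two triangles exist.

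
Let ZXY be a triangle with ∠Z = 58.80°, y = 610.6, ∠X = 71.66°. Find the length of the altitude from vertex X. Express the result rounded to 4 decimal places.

h_X ≈ 522.2854

The third angle is ∠Y = 180° − ∠Z − ∠X = 49.54°.
Law of sines: z = y·sin Z/sin Y ≈ 686.44.
Law of sines: x = y·sin X/sin Y ≈ 761.75.
Area = ½·y·z·sin X ≈ 1.9893e+05.
The altitude from X has length 2·area/x ≈ 522.29.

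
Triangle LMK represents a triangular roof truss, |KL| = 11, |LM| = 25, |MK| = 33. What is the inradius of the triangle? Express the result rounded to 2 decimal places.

Semiperimeter s = (33 + 11 + 25)/2 = 34.5.
Heron's formula: area = √(34.5·1.5·23.5·9.5) ≈ 107.49.
Inradius = area/s = 107.49/34.5 ≈ 3.1155.

r ≈ 3.12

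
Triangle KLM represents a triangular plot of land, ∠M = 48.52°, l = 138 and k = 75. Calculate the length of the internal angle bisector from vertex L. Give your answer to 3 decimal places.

56.745

By the law of cosines, m² = k² + l² − 2·k·l·cos M = 10958, so m ≈ 104.68.
Law of cosines again: cos L = (m² + k² − l²)/(2·m·k) ≈ -0.15672, so ∠L ≈ 99.02°.
The bisector from L has length 2·m·k·cos(∠L/2)/(m+k) ≈ 56.745.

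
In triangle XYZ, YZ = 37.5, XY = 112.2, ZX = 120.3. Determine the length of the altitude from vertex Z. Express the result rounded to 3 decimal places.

h_Z ≈ 37.440

Semiperimeter s = (37.5 + 120.3 + 112.2)/2 = 135.
Heron's formula: area = √(135·97.5·14.7·22.8) ≈ 2100.4.
The altitude from Z has length 2·area/XY ≈ 37.44.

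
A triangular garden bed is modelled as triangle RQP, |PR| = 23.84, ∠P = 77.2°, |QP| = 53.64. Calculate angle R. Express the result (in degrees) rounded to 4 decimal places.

77.1247

By the law of cosines, |RQ|² = |QP|² + |PR|² − 2·|QP|·|PR|·cos P = 2879, so |RQ| ≈ 53.656.
Law of cosines again: cos R = (|PR|² + |RQ|² − |QP|²)/(2·|PR|·|RQ|) ≈ 0.22283, so ∠R ≈ 77.12°.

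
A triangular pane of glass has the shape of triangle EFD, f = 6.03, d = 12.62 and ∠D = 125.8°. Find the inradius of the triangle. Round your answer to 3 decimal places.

r ≈ 1.482

Law of sines: sin F = f·sin D/d ≈ 0.38754.
Since d ≥ f, only the acute value applies: ∠F ≈ 22.80°.
Then ∠E = 180° − ∠D − ∠F ≈ 31.40°.
Law of sines gives e = d·sin E/sin D ≈ 8.1065.
Area = ½·d·f·sin E ≈ 19.823.
Semiperimeter s = (8.1065+6.03+12.62)/2 = 13.378.
Inradius = area/s = 19.823/13.378 ≈ 1.4818.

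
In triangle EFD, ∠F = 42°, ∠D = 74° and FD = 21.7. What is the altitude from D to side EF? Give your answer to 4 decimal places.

14.5201

The third angle is ∠E = 180° − ∠F − ∠D = 64.00°.
Law of sines: DE = FD·sin F/sin E ≈ 16.155.
Law of sines: EF = FD·sin D/sin E ≈ 23.208.
Area = ½·FD·DE·sin D ≈ 168.49.
The altitude from D has length 2·area/EF ≈ 14.52.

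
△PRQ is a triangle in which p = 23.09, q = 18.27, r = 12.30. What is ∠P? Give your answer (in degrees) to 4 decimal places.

∠P ≈ 96.1392°

By the law of cosines, cos P = (r² + q² − p²) / (2·r·q) ≈ -0.10694, so ∠P ≈ 96.14°.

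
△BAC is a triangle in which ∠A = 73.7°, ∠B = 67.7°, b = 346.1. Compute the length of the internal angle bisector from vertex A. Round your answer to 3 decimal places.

t_A ≈ 223.079

The third angle is ∠C = 180° − ∠B − ∠A = 38.60°.
Law of sines: a = b·sin A/sin B ≈ 359.04.
Law of sines: c = b·sin C/sin B ≈ 233.38.
The bisector from A has length 2·c·b·cos(∠A/2)/(c+b) ≈ 223.08.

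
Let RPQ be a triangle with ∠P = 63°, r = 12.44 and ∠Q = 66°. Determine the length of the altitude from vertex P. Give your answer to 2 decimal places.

h_P ≈ 11.36

The third angle is ∠R = 180° − ∠P − ∠Q = 51.00°.
Law of sines: p = r·sin P/sin R ≈ 14.263.
Law of sines: q = r·sin Q/sin R ≈ 14.623.
Area = ½·r·p·sin Q ≈ 81.044.
The altitude from P has length 2·area/p ≈ 11.365.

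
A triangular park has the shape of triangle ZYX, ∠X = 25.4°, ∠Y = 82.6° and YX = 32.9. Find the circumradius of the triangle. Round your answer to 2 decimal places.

The third angle is ∠Z = 180° − ∠Y − ∠X = 72.00°.
Law of sines: XZ = YX·sin Y/sin Z ≈ 34.305.
Law of sines: ZY = YX·sin X/sin Z ≈ 14.838.
Circumradius = YX/(2 sin Z) ≈ 17.297.

R ≈ 17.30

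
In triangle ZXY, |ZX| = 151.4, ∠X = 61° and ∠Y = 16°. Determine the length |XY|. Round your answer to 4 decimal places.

535.1946

The third angle is ∠Z = 180° − ∠X − ∠Y = 103.00°.
Law of sines: |XY| = |ZX|·sin Z/sin Y ≈ 535.19.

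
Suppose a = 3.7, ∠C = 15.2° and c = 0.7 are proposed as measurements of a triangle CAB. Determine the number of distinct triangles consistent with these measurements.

a·sin C = 3.7·sin(15.2°) ≈ 0.9701.
Since c = 0.7 < 0.9701 = a sin C, no triangle exists.

0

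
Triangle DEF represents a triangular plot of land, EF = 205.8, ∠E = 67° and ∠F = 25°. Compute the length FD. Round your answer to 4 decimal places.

189.5554

The third angle is ∠D = 180° − ∠E − ∠F = 88.00°.
Law of sines: FD = EF·sin E/sin D ≈ 189.56.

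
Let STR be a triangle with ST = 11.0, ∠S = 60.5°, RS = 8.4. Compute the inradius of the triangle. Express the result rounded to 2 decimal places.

By the law of cosines, TR² = RS² + ST² − 2·RS·ST·cos S = 100.56, so TR ≈ 10.028.
Area = ½·RS·ST·sin S ≈ 40.21.
Semiperimeter s = (10.028+8.4+11)/2 = 14.714.
Inradius = area/s = 40.21/14.714 ≈ 2.7328.

r ≈ 2.73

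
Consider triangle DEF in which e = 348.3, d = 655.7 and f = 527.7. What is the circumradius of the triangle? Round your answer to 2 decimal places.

By the law of cosines, cos D = (e² + f² − d²) / (2·e·f) ≈ -0.08205, so ∠D ≈ 1.653 rad.
Circumradius = d/(2 sin D) ≈ 328.96.

328.96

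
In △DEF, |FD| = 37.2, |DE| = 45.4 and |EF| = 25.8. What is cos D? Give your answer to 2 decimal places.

0.82

By the law of cosines, cos D = (|FD|² + |DE|² − |EF|²) / (2·|FD|·|DE|) ≈ 0.82284, so ∠D ≈ 34.63°.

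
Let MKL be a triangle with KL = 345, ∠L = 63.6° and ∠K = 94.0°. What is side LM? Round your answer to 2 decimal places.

The third angle is ∠M = 180° − ∠K − ∠L = 22.40°.
Law of sines: LM = KL·sin K/sin M ≈ 903.14.

903.14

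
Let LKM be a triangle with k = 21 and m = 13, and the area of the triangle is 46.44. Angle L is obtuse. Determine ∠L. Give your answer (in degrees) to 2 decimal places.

From area = ½·k·m·sin L, we get sin L = 2·area/(k·m) ≈ 0.34022.
Taking the obtuse solution, ∠L ≈ 160.11°.

160.11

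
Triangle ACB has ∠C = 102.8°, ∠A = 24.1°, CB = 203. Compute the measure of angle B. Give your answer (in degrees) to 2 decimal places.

The third angle is ∠B = 180° − ∠A − ∠C = 53.10°.

∠B ≈ 53.10°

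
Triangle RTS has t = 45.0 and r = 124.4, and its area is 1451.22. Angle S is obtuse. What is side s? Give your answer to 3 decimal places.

From area = ½·r·t·sin S, we get sin S = 2·area/(r·t) ≈ 0.51848.
Taking the obtuse solution, ∠S ≈ 148.77°.
Law of cosines then gives s ≈ 164.54.

164.542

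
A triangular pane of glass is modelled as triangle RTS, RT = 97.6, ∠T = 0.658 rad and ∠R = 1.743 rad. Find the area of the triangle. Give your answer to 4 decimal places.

4252.9760

The third angle is ∠S = π − ∠R − ∠T = 0.741 rad.
Law of sines: TS = RT·sin R/sin S ≈ 142.51.
Law of sines: SR = RT·sin T/sin S ≈ 88.46.
Area = ½·RT·TS·sin T ≈ 4253.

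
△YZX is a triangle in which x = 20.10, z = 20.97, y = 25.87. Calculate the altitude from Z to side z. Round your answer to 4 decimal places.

19.6647

Semiperimeter s = (25.87 + 20.97 + 20.1)/2 = 33.47.
Heron's formula: area = √(33.47·7.6·12.5·13.37) ≈ 206.18.
The altitude from Z has length 2·area/z ≈ 19.665.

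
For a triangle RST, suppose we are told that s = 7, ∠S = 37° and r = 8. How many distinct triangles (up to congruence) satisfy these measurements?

r·sin S = 8·sin(37°) ≈ 4.815.
Since r sin S < s < r (4.815 < 7 < 8), two triangles exist.

2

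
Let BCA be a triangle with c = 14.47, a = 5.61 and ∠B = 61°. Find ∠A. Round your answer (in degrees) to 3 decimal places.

∠A ≈ 22.664°

By the law of cosines, b² = c² + a² − 2·c·a·cos B = 162.14, so b ≈ 12.734.
Law of cosines again: cos A = (b² + c² − a²)/(2·b·c) ≈ 0.92278, so ∠A ≈ 22.66°.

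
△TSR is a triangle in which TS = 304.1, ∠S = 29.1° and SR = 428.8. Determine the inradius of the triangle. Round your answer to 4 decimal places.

66.5407

By the law of cosines, RT² = TS² + SR² − 2·TS·SR·cos S = 48470, so RT ≈ 220.16.
Area = ½·TS·SR·sin S ≈ 31709.
Semiperimeter s = (428.8+220.16+304.1)/2 = 476.53.
Inradius = area/s = 31709/476.53 ≈ 66.541.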